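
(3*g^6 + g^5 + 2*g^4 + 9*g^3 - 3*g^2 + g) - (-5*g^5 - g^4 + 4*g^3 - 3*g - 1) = 3*g^6 + 6*g^5 + 3*g^4 + 5*g^3 - 3*g^2 + 4*g + 1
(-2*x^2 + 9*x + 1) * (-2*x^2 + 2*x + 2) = 4*x^4 - 22*x^3 + 12*x^2 + 20*x + 2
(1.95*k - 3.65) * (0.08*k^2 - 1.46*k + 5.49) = 0.156*k^3 - 3.139*k^2 + 16.0345*k - 20.0385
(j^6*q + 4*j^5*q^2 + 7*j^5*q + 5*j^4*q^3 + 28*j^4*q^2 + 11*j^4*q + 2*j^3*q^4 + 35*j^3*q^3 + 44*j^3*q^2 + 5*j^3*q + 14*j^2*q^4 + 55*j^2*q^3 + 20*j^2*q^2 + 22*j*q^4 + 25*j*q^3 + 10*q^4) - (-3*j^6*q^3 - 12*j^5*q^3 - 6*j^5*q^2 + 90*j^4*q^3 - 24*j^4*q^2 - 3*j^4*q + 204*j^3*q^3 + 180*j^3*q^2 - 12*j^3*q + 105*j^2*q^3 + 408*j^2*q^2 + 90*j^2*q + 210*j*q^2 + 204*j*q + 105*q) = 3*j^6*q^3 + j^6*q + 12*j^5*q^3 + 10*j^5*q^2 + 7*j^5*q - 85*j^4*q^3 + 52*j^4*q^2 + 14*j^4*q + 2*j^3*q^4 - 169*j^3*q^3 - 136*j^3*q^2 + 17*j^3*q + 14*j^2*q^4 - 50*j^2*q^3 - 388*j^2*q^2 - 90*j^2*q + 22*j*q^4 + 25*j*q^3 - 210*j*q^2 - 204*j*q + 10*q^4 - 105*q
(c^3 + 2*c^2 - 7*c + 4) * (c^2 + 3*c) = c^5 + 5*c^4 - c^3 - 17*c^2 + 12*c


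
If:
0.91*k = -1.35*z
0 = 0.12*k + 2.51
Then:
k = -20.92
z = 14.10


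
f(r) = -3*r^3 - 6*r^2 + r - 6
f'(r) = -9*r^2 - 12*r + 1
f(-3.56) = 49.75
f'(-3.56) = -70.34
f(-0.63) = -8.26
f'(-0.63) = 4.99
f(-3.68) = 58.57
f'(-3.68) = -76.72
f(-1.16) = -10.55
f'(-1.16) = 2.81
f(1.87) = -44.73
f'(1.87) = -52.91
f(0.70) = -9.27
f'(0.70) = -11.81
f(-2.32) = -3.15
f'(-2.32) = -19.60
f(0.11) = -5.97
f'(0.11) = -0.43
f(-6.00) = 420.00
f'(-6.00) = -251.00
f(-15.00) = 8754.00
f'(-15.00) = -1844.00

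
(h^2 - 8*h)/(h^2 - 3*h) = (h - 8)/(h - 3)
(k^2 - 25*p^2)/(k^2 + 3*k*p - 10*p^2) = (-k + 5*p)/(-k + 2*p)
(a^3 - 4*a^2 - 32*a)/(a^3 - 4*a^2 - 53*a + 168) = a*(a + 4)/(a^2 + 4*a - 21)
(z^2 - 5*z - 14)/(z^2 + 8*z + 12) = (z - 7)/(z + 6)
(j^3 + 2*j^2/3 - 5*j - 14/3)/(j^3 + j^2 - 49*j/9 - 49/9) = 3*(j + 2)/(3*j + 7)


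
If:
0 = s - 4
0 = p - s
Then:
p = 4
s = 4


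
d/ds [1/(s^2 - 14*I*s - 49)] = 2*(-s + 7*I)/(-s^2 + 14*I*s + 49)^2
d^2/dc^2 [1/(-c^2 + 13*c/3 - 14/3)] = 6*(9*c^2 - 39*c - (6*c - 13)^2 + 42)/(3*c^2 - 13*c + 14)^3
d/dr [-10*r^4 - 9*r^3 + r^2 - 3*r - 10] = -40*r^3 - 27*r^2 + 2*r - 3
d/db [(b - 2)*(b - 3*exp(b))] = b - (b - 2)*(3*exp(b) - 1) - 3*exp(b)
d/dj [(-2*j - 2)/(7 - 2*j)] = -18/(2*j - 7)^2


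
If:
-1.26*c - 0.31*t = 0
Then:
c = -0.246031746031746*t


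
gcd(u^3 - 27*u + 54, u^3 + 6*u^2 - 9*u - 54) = u^2 + 3*u - 18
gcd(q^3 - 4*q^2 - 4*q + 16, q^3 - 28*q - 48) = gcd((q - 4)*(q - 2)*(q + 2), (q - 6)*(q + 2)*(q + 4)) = q + 2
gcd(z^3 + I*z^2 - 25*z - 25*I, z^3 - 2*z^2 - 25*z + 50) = z^2 - 25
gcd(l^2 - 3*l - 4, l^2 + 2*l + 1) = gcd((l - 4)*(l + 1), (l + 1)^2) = l + 1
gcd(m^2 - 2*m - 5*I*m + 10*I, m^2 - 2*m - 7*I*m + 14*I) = m - 2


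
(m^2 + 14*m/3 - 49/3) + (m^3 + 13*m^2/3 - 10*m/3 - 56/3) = m^3 + 16*m^2/3 + 4*m/3 - 35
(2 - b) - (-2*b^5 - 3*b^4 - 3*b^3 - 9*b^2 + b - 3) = 2*b^5 + 3*b^4 + 3*b^3 + 9*b^2 - 2*b + 5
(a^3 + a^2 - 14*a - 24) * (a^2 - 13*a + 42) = a^5 - 12*a^4 + 15*a^3 + 200*a^2 - 276*a - 1008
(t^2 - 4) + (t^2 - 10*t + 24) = 2*t^2 - 10*t + 20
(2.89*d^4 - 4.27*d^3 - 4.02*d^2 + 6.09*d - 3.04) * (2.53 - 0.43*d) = -1.2427*d^5 + 9.1478*d^4 - 9.0745*d^3 - 12.7893*d^2 + 16.7149*d - 7.6912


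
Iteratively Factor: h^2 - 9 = (h - 3)*(h + 3)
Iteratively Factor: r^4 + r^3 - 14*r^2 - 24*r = (r)*(r^3 + r^2 - 14*r - 24) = r*(r - 4)*(r^2 + 5*r + 6) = r*(r - 4)*(r + 3)*(r + 2)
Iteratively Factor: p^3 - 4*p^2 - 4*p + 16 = (p - 2)*(p^2 - 2*p - 8) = (p - 2)*(p + 2)*(p - 4)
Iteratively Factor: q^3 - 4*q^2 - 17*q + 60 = (q + 4)*(q^2 - 8*q + 15) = (q - 3)*(q + 4)*(q - 5)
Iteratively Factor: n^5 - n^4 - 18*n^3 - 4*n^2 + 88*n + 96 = (n - 4)*(n^4 + 3*n^3 - 6*n^2 - 28*n - 24) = (n - 4)*(n + 2)*(n^3 + n^2 - 8*n - 12) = (n - 4)*(n + 2)^2*(n^2 - n - 6) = (n - 4)*(n + 2)^3*(n - 3)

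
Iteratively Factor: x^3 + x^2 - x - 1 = (x + 1)*(x^2 - 1) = (x + 1)^2*(x - 1)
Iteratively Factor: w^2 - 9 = (w + 3)*(w - 3)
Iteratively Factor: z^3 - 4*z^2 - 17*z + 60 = (z - 5)*(z^2 + z - 12) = (z - 5)*(z - 3)*(z + 4)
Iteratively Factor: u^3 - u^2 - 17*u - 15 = (u + 3)*(u^2 - 4*u - 5) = (u + 1)*(u + 3)*(u - 5)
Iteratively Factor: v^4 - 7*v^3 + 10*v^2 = (v)*(v^3 - 7*v^2 + 10*v) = v*(v - 5)*(v^2 - 2*v) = v*(v - 5)*(v - 2)*(v)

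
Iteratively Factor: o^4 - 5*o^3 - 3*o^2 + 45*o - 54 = (o - 3)*(o^3 - 2*o^2 - 9*o + 18) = (o - 3)^2*(o^2 + o - 6) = (o - 3)^2*(o - 2)*(o + 3)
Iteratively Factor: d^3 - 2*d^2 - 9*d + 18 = (d + 3)*(d^2 - 5*d + 6) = (d - 3)*(d + 3)*(d - 2)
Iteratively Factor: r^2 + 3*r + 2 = (r + 1)*(r + 2)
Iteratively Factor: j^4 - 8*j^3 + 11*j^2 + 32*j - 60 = (j - 5)*(j^3 - 3*j^2 - 4*j + 12) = (j - 5)*(j - 3)*(j^2 - 4) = (j - 5)*(j - 3)*(j - 2)*(j + 2)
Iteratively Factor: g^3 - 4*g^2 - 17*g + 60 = (g + 4)*(g^2 - 8*g + 15) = (g - 5)*(g + 4)*(g - 3)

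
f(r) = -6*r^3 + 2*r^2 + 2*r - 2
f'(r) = -18*r^2 + 4*r + 2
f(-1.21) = 9.14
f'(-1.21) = -29.19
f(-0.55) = -1.50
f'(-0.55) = -5.64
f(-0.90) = 2.19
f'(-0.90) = -16.18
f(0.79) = -2.13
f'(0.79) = -6.07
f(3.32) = -192.88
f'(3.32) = -183.12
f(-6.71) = 1887.30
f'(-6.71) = -835.27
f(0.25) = -1.47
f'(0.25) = 1.88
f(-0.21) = -2.28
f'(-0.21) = 0.37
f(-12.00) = 10630.00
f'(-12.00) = -2638.00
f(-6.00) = 1354.00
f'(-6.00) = -670.00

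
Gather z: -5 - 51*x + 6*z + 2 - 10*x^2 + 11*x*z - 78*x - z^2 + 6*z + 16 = -10*x^2 - 129*x - z^2 + z*(11*x + 12) + 13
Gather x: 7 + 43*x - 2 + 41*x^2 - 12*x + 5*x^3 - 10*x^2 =5*x^3 + 31*x^2 + 31*x + 5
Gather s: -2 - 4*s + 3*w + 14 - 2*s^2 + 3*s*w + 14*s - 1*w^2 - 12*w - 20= -2*s^2 + s*(3*w + 10) - w^2 - 9*w - 8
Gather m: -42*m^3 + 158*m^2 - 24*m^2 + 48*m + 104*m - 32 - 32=-42*m^3 + 134*m^2 + 152*m - 64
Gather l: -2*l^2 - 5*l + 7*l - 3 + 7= -2*l^2 + 2*l + 4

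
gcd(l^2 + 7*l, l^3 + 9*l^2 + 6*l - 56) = l + 7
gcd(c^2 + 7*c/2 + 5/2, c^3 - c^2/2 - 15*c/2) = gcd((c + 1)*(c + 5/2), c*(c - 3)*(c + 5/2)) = c + 5/2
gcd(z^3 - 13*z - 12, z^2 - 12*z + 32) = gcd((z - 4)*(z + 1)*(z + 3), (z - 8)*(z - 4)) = z - 4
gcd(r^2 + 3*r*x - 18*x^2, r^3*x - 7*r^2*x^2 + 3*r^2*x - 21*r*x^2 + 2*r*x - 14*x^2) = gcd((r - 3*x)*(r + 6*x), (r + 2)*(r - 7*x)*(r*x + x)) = 1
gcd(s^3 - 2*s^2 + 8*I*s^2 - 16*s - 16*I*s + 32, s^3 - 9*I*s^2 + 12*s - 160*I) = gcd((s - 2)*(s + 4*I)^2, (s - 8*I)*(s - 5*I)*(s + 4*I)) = s + 4*I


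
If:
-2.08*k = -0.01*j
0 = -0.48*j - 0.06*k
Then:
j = 0.00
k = 0.00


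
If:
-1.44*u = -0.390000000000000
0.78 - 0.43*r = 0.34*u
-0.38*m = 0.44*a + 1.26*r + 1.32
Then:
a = -0.863636363636364*m - 7.58126321353066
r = 1.60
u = 0.27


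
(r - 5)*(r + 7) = r^2 + 2*r - 35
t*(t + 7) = t^2 + 7*t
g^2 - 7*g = g*(g - 7)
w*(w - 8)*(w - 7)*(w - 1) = w^4 - 16*w^3 + 71*w^2 - 56*w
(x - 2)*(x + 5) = x^2 + 3*x - 10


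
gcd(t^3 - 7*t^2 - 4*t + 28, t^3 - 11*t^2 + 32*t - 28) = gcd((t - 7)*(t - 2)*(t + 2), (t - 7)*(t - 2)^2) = t^2 - 9*t + 14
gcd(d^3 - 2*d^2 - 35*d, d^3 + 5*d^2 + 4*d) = d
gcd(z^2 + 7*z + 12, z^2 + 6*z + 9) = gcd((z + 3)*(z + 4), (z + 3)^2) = z + 3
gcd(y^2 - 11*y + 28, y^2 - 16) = y - 4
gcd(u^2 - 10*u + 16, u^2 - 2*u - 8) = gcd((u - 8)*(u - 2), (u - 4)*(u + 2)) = 1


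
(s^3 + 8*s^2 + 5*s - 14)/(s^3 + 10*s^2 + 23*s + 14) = (s - 1)/(s + 1)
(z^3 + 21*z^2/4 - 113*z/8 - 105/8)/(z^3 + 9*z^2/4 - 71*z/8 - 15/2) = (z + 7)/(z + 4)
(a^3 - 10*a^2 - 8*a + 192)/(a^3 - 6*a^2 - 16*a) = (a^2 - 2*a - 24)/(a*(a + 2))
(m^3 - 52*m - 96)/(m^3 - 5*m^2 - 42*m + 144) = (m + 2)/(m - 3)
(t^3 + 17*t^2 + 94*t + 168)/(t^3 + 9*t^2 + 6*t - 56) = (t + 6)/(t - 2)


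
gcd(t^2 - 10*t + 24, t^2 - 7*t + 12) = t - 4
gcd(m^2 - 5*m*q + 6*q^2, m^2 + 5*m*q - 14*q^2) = -m + 2*q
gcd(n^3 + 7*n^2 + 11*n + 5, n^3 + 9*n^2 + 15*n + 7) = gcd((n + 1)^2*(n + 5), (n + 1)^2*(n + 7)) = n^2 + 2*n + 1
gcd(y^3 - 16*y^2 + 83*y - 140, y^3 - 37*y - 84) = y - 7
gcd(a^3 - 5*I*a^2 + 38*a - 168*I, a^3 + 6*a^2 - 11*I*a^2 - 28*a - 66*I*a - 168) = a^2 - 11*I*a - 28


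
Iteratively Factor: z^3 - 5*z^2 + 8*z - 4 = (z - 1)*(z^2 - 4*z + 4) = (z - 2)*(z - 1)*(z - 2)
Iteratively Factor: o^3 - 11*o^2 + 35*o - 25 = (o - 5)*(o^2 - 6*o + 5) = (o - 5)*(o - 1)*(o - 5)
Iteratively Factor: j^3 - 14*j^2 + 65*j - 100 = (j - 5)*(j^2 - 9*j + 20) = (j - 5)^2*(j - 4)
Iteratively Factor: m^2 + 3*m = (m + 3)*(m)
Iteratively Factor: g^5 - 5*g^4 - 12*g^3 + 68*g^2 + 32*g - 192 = (g + 2)*(g^4 - 7*g^3 + 2*g^2 + 64*g - 96) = (g + 2)*(g + 3)*(g^3 - 10*g^2 + 32*g - 32) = (g - 4)*(g + 2)*(g + 3)*(g^2 - 6*g + 8) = (g - 4)^2*(g + 2)*(g + 3)*(g - 2)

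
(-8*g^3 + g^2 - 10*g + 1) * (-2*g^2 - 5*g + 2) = 16*g^5 + 38*g^4 - g^3 + 50*g^2 - 25*g + 2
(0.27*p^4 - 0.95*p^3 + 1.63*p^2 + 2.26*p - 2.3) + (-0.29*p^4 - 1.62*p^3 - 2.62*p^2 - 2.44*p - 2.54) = -0.02*p^4 - 2.57*p^3 - 0.99*p^2 - 0.18*p - 4.84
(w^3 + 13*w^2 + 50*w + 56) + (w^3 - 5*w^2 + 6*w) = 2*w^3 + 8*w^2 + 56*w + 56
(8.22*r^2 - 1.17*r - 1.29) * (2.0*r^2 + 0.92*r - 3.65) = 16.44*r^4 + 5.2224*r^3 - 33.6594*r^2 + 3.0837*r + 4.7085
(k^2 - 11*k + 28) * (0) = 0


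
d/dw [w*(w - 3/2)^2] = 3*w^2 - 6*w + 9/4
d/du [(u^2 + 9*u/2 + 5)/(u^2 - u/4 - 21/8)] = 4*(-76*u^2 - 244*u - 169)/(64*u^4 - 32*u^3 - 332*u^2 + 84*u + 441)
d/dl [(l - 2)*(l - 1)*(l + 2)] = 3*l^2 - 2*l - 4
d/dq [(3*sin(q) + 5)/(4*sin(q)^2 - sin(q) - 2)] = (-40*sin(q) + 6*cos(2*q) - 7)*cos(q)/(sin(q) + 2*cos(2*q))^2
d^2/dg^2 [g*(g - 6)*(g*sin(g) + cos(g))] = -g^2*(g - 6)*sin(g) + 2*g^2*cos(g) + 3*g*(g - 6)*cos(g) + 2*g*sin(g) + 2*cos(g)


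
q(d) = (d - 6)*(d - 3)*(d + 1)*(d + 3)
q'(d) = (d - 6)*(d - 3)*(d + 1) + (d - 6)*(d - 3)*(d + 3) + (d - 6)*(d + 1)*(d + 3) + (d - 3)*(d + 1)*(d + 3) = 4*d^3 - 15*d^2 - 30*d + 45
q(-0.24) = 42.41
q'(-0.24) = 51.28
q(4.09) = -75.13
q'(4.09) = -54.95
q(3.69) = -50.01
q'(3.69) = -68.97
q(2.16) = 52.60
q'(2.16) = -49.47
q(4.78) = -97.65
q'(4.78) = -4.26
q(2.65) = 24.18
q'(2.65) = -65.40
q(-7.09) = 3289.81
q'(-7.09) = -1921.92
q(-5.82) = 1417.04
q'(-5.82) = -1077.04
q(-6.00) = 1620.00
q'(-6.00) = -1179.00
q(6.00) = 0.00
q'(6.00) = 189.00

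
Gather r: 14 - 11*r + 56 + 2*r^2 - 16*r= 2*r^2 - 27*r + 70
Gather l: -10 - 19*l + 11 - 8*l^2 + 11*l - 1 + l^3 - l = l^3 - 8*l^2 - 9*l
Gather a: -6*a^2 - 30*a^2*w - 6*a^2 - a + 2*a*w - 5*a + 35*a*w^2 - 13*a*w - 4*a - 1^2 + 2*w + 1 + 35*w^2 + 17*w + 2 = a^2*(-30*w - 12) + a*(35*w^2 - 11*w - 10) + 35*w^2 + 19*w + 2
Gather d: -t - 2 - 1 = -t - 3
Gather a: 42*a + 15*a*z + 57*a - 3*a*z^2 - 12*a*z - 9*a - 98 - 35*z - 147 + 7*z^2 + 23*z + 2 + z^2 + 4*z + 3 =a*(-3*z^2 + 3*z + 90) + 8*z^2 - 8*z - 240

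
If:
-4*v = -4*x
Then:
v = x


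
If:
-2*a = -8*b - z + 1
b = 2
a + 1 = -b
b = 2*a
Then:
No Solution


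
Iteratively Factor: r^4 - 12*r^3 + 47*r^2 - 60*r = (r - 3)*(r^3 - 9*r^2 + 20*r) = r*(r - 3)*(r^2 - 9*r + 20) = r*(r - 5)*(r - 3)*(r - 4)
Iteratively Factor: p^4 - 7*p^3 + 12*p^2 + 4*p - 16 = (p - 4)*(p^3 - 3*p^2 + 4) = (p - 4)*(p - 2)*(p^2 - p - 2) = (p - 4)*(p - 2)*(p + 1)*(p - 2)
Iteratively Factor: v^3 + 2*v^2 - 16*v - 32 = (v - 4)*(v^2 + 6*v + 8) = (v - 4)*(v + 4)*(v + 2)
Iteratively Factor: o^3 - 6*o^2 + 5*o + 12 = (o - 3)*(o^2 - 3*o - 4) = (o - 3)*(o + 1)*(o - 4)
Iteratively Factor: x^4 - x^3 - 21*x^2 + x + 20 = (x + 1)*(x^3 - 2*x^2 - 19*x + 20) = (x - 1)*(x + 1)*(x^2 - x - 20) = (x - 5)*(x - 1)*(x + 1)*(x + 4)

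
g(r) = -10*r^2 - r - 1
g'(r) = -20*r - 1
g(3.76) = -146.14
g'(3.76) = -76.20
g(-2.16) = -45.50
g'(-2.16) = 42.20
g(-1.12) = -12.42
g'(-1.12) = 21.40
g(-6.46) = -411.86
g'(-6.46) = 128.20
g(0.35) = -2.58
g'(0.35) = -8.00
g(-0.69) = -5.07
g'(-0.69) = 12.80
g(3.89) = -156.21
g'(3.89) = -78.80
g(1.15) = -15.38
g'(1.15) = -24.00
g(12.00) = -1453.00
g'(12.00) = -241.00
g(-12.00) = -1429.00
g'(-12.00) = 239.00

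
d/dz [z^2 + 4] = 2*z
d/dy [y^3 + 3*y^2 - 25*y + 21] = 3*y^2 + 6*y - 25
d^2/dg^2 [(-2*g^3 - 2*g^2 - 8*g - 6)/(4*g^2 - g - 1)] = 4*(-73*g^3 - 159*g^2 - 15*g - 12)/(64*g^6 - 48*g^5 - 36*g^4 + 23*g^3 + 9*g^2 - 3*g - 1)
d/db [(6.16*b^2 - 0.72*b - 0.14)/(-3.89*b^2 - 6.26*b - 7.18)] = (-41.3624*b^2 - 89.5468*b + 4.2932)/(15.1321*b^4 + 48.7028*b^3 + 95.048*b^2 + 89.8936*b + 51.5524)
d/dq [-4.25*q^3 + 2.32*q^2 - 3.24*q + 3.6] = -12.75*q^2 + 4.64*q - 3.24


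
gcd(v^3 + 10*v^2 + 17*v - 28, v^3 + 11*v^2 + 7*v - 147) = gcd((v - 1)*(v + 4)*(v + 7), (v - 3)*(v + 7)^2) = v + 7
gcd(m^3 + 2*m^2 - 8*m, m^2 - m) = m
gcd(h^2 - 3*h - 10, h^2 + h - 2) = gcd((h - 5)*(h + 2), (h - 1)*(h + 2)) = h + 2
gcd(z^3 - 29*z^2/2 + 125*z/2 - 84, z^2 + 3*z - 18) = z - 3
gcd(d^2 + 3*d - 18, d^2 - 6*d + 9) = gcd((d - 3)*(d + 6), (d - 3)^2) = d - 3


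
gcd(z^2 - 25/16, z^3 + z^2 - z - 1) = 1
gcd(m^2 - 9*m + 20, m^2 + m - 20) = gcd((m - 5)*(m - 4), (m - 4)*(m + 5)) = m - 4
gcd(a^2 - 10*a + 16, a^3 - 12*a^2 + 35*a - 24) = a - 8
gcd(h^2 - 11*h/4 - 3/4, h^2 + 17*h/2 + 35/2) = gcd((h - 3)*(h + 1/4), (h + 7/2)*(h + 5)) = 1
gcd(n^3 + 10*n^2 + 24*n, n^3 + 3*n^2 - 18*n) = n^2 + 6*n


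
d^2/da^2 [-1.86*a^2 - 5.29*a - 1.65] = -3.72000000000000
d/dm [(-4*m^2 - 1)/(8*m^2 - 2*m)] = (4*m^2 + 8*m - 1)/(2*m^2*(16*m^2 - 8*m + 1))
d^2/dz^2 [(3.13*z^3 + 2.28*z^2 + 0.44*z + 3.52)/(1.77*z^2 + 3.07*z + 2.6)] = (8.16972199999995*z^3 + 153.113448*z^2 + 229.567488*z + 57.754656)/(5.545233*z^6 + 28.854009*z^5 + 74.482839*z^4 + 113.703283*z^3 + 109.40982*z^2 + 62.2596*z + 17.576)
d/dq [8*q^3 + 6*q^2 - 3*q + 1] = 24*q^2 + 12*q - 3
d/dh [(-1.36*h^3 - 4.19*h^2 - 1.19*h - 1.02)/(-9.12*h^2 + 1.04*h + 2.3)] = (12.4032*h^4 - 2.8288*h^3 - 24.5944*h^2 - 37.8788*h - 1.6762)/(83.1744*h^4 - 18.9696*h^3 - 40.8704*h^2 + 4.784*h + 5.29)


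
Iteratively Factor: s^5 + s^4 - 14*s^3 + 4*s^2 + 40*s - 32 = (s + 4)*(s^4 - 3*s^3 - 2*s^2 + 12*s - 8) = (s - 2)*(s + 4)*(s^3 - s^2 - 4*s + 4) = (s - 2)*(s + 2)*(s + 4)*(s^2 - 3*s + 2) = (s - 2)*(s - 1)*(s + 2)*(s + 4)*(s - 2)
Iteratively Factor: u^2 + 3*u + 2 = (u + 1)*(u + 2)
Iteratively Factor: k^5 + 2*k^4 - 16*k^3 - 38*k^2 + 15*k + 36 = (k + 3)*(k^4 - k^3 - 13*k^2 + k + 12) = (k - 1)*(k + 3)*(k^3 - 13*k - 12) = (k - 1)*(k + 1)*(k + 3)*(k^2 - k - 12) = (k - 4)*(k - 1)*(k + 1)*(k + 3)*(k + 3)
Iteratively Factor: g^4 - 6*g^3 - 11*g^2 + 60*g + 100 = (g - 5)*(g^3 - g^2 - 16*g - 20) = (g - 5)*(g + 2)*(g^2 - 3*g - 10) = (g - 5)^2*(g + 2)*(g + 2)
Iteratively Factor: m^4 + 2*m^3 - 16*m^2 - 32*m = (m + 2)*(m^3 - 16*m) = (m + 2)*(m + 4)*(m^2 - 4*m) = (m - 4)*(m + 2)*(m + 4)*(m)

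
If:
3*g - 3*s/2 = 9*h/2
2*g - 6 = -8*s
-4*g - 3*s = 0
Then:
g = -9/13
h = -10/13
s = 12/13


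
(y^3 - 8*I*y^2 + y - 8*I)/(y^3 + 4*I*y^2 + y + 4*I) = (y - 8*I)/(y + 4*I)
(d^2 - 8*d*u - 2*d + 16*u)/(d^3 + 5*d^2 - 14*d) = (d - 8*u)/(d*(d + 7))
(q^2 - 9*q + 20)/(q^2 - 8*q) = (q^2 - 9*q + 20)/(q*(q - 8))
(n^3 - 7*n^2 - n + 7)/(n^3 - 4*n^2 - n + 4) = (n - 7)/(n - 4)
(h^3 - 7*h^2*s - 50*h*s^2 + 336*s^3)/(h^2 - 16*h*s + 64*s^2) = (-h^2 - h*s + 42*s^2)/(-h + 8*s)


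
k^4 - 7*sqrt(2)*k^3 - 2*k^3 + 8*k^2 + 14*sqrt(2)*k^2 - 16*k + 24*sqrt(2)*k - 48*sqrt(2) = (k - 2)*(k - 6*sqrt(2))*(k - 2*sqrt(2))*(k + sqrt(2))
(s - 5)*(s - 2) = s^2 - 7*s + 10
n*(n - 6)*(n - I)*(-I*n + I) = -I*n^4 - n^3 + 7*I*n^3 + 7*n^2 - 6*I*n^2 - 6*n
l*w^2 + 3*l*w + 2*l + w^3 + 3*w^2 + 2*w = (l + w)*(w + 1)*(w + 2)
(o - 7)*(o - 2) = o^2 - 9*o + 14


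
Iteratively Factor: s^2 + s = (s + 1)*(s)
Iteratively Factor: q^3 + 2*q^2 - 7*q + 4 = (q - 1)*(q^2 + 3*q - 4) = (q - 1)*(q + 4)*(q - 1)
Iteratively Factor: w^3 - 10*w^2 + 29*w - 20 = (w - 5)*(w^2 - 5*w + 4) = (w - 5)*(w - 1)*(w - 4)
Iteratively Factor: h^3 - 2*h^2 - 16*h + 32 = (h - 4)*(h^2 + 2*h - 8) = (h - 4)*(h + 4)*(h - 2)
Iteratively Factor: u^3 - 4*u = (u + 2)*(u^2 - 2*u) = (u - 2)*(u + 2)*(u)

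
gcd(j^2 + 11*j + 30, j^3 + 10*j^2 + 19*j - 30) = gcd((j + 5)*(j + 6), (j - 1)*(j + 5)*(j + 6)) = j^2 + 11*j + 30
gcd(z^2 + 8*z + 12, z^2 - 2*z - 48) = z + 6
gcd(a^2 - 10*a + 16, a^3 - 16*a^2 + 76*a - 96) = a^2 - 10*a + 16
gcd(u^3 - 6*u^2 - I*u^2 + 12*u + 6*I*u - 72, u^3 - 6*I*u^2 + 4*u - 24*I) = 1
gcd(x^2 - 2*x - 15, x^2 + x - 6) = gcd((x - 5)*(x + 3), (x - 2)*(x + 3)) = x + 3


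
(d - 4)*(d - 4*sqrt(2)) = d^2 - 4*sqrt(2)*d - 4*d + 16*sqrt(2)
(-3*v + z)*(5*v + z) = -15*v^2 + 2*v*z + z^2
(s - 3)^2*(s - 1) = s^3 - 7*s^2 + 15*s - 9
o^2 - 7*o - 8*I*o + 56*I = (o - 7)*(o - 8*I)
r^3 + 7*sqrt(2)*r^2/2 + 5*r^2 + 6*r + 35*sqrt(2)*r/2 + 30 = (r + 5)*(r + 3*sqrt(2)/2)*(r + 2*sqrt(2))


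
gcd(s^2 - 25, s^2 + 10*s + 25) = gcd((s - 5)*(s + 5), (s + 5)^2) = s + 5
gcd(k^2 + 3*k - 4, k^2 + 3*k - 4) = k^2 + 3*k - 4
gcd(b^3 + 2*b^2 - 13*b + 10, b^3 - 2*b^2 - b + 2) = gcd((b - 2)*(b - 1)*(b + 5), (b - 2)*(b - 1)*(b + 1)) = b^2 - 3*b + 2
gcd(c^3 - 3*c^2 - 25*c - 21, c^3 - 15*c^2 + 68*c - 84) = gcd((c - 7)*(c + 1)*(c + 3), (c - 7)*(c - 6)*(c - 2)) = c - 7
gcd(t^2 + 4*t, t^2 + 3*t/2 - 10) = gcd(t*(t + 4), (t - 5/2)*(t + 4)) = t + 4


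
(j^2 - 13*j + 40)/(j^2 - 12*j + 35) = (j - 8)/(j - 7)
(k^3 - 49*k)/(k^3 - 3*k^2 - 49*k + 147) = k/(k - 3)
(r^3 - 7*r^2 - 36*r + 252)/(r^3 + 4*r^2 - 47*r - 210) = (r - 6)/(r + 5)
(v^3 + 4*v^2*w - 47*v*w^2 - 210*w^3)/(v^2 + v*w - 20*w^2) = (v^2 - v*w - 42*w^2)/(v - 4*w)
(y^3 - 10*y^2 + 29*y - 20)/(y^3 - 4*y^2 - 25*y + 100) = (y - 1)/(y + 5)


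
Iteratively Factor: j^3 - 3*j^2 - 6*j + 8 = (j - 4)*(j^2 + j - 2) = (j - 4)*(j + 2)*(j - 1)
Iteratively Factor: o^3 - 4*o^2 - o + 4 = (o - 4)*(o^2 - 1) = (o - 4)*(o - 1)*(o + 1)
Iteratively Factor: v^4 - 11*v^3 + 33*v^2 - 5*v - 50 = (v + 1)*(v^3 - 12*v^2 + 45*v - 50) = (v - 2)*(v + 1)*(v^2 - 10*v + 25) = (v - 5)*(v - 2)*(v + 1)*(v - 5)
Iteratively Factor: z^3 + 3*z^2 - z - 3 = (z + 3)*(z^2 - 1) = (z - 1)*(z + 3)*(z + 1)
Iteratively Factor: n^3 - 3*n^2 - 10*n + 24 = (n + 3)*(n^2 - 6*n + 8) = (n - 4)*(n + 3)*(n - 2)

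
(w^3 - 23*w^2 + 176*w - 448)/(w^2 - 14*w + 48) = (w^2 - 15*w + 56)/(w - 6)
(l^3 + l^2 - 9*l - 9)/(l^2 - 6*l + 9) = (l^2 + 4*l + 3)/(l - 3)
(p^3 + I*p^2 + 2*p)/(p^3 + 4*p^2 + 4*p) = (p^2 + I*p + 2)/(p^2 + 4*p + 4)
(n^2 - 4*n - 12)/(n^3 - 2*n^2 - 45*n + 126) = (n + 2)/(n^2 + 4*n - 21)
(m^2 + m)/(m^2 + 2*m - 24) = m*(m + 1)/(m^2 + 2*m - 24)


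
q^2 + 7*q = q*(q + 7)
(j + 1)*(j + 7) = j^2 + 8*j + 7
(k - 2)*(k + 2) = k^2 - 4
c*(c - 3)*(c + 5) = c^3 + 2*c^2 - 15*c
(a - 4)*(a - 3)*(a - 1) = a^3 - 8*a^2 + 19*a - 12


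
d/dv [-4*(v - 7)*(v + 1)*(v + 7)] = -12*v^2 - 8*v + 196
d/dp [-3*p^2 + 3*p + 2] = 3 - 6*p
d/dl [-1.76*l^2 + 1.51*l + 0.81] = 1.51 - 3.52*l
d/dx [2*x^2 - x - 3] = 4*x - 1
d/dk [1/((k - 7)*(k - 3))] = 2*(5 - k)/(k^4 - 20*k^3 + 142*k^2 - 420*k + 441)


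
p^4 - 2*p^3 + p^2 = p^2*(p - 1)^2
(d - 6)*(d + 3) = d^2 - 3*d - 18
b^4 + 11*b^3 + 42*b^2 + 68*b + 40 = (b + 2)^3*(b + 5)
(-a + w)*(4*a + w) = -4*a^2 + 3*a*w + w^2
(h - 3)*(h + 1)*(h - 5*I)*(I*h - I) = I*h^4 + 5*h^3 - 3*I*h^3 - 15*h^2 - I*h^2 - 5*h + 3*I*h + 15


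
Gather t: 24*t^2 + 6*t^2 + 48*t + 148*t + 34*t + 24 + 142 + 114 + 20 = 30*t^2 + 230*t + 300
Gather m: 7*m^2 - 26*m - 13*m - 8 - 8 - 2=7*m^2 - 39*m - 18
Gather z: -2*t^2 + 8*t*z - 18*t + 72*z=-2*t^2 - 18*t + z*(8*t + 72)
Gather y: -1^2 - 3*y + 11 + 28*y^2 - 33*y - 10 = 28*y^2 - 36*y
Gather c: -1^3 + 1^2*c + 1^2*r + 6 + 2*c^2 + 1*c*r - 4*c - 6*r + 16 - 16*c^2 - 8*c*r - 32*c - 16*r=-14*c^2 + c*(-7*r - 35) - 21*r + 21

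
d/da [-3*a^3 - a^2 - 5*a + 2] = -9*a^2 - 2*a - 5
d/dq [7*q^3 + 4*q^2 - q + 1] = 21*q^2 + 8*q - 1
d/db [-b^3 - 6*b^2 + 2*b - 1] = -3*b^2 - 12*b + 2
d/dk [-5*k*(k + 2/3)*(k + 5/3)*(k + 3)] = -20*k^3 - 80*k^2 - 730*k/9 - 50/3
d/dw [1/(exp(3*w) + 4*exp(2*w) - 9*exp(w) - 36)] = (-3*exp(2*w) - 8*exp(w) + 9)*exp(w)/(exp(3*w) + 4*exp(2*w) - 9*exp(w) - 36)^2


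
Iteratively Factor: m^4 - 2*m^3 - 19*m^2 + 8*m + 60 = (m + 3)*(m^3 - 5*m^2 - 4*m + 20) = (m - 5)*(m + 3)*(m^2 - 4) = (m - 5)*(m - 2)*(m + 3)*(m + 2)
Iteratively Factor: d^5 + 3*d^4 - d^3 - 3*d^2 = (d - 1)*(d^4 + 4*d^3 + 3*d^2) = d*(d - 1)*(d^3 + 4*d^2 + 3*d) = d*(d - 1)*(d + 1)*(d^2 + 3*d) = d*(d - 1)*(d + 1)*(d + 3)*(d)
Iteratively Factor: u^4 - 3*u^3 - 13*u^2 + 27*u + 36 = (u + 1)*(u^3 - 4*u^2 - 9*u + 36) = (u - 4)*(u + 1)*(u^2 - 9) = (u - 4)*(u - 3)*(u + 1)*(u + 3)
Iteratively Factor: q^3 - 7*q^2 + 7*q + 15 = (q - 3)*(q^2 - 4*q - 5) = (q - 3)*(q + 1)*(q - 5)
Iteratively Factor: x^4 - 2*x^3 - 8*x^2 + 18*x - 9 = (x - 3)*(x^3 + x^2 - 5*x + 3) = (x - 3)*(x - 1)*(x^2 + 2*x - 3) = (x - 3)*(x - 1)*(x + 3)*(x - 1)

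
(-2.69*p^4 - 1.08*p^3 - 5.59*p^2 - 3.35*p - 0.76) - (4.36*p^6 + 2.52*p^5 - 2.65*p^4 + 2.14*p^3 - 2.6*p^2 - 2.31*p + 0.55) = -4.36*p^6 - 2.52*p^5 - 0.04*p^4 - 3.22*p^3 - 2.99*p^2 - 1.04*p - 1.31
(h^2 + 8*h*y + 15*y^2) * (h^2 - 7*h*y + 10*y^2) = h^4 + h^3*y - 31*h^2*y^2 - 25*h*y^3 + 150*y^4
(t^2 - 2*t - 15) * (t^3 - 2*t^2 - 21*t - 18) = t^5 - 4*t^4 - 32*t^3 + 54*t^2 + 351*t + 270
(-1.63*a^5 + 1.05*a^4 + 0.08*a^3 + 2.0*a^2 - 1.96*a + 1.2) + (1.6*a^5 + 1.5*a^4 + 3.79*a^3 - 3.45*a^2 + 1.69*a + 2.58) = -0.0299999999999998*a^5 + 2.55*a^4 + 3.87*a^3 - 1.45*a^2 - 0.27*a + 3.78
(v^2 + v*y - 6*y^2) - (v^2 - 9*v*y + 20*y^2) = 10*v*y - 26*y^2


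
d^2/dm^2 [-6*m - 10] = 0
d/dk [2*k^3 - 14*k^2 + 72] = 2*k*(3*k - 14)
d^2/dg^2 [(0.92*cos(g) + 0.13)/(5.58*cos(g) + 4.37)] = (-14.39915*cos(g) + 9.19305*cos(2*g) - 27.57915)/(173.741112*cos(g)^3 + 408.198204*cos(g)^2 + 319.682106*cos(g) + 83.453453)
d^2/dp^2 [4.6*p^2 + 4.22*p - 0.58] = 9.20000000000000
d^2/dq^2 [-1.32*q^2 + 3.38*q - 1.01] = -2.64000000000000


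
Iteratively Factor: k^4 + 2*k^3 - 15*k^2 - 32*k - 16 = (k - 4)*(k^3 + 6*k^2 + 9*k + 4) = (k - 4)*(k + 1)*(k^2 + 5*k + 4) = (k - 4)*(k + 1)*(k + 4)*(k + 1)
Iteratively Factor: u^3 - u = (u + 1)*(u^2 - u) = u*(u + 1)*(u - 1)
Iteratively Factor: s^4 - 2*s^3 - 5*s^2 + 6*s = (s)*(s^3 - 2*s^2 - 5*s + 6) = s*(s + 2)*(s^2 - 4*s + 3) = s*(s - 3)*(s + 2)*(s - 1)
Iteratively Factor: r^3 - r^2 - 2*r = (r)*(r^2 - r - 2) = r*(r - 2)*(r + 1)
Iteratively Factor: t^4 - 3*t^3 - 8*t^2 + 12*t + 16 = (t - 2)*(t^3 - t^2 - 10*t - 8) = (t - 4)*(t - 2)*(t^2 + 3*t + 2) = (t - 4)*(t - 2)*(t + 1)*(t + 2)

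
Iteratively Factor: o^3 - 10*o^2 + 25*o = (o)*(o^2 - 10*o + 25) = o*(o - 5)*(o - 5)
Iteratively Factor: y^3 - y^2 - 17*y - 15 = (y - 5)*(y^2 + 4*y + 3) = (y - 5)*(y + 1)*(y + 3)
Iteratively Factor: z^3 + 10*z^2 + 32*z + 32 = (z + 4)*(z^2 + 6*z + 8) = (z + 4)^2*(z + 2)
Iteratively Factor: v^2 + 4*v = (v)*(v + 4)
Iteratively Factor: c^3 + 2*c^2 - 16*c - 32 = (c - 4)*(c^2 + 6*c + 8) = (c - 4)*(c + 2)*(c + 4)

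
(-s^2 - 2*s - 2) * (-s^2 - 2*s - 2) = s^4 + 4*s^3 + 8*s^2 + 8*s + 4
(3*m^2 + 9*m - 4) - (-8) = 3*m^2 + 9*m + 4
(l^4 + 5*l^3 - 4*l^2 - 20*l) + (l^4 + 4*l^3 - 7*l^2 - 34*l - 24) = 2*l^4 + 9*l^3 - 11*l^2 - 54*l - 24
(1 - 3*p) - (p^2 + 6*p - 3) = -p^2 - 9*p + 4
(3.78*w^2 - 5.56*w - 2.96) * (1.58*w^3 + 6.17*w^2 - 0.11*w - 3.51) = 5.9724*w^5 + 14.5378*w^4 - 39.3978*w^3 - 30.9194*w^2 + 19.8412*w + 10.3896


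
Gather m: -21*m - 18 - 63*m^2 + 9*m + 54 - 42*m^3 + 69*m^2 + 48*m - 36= -42*m^3 + 6*m^2 + 36*m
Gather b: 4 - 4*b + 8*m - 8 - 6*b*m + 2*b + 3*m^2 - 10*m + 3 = b*(-6*m - 2) + 3*m^2 - 2*m - 1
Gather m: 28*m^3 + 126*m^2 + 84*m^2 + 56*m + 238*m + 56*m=28*m^3 + 210*m^2 + 350*m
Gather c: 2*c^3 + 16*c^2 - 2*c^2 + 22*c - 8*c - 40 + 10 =2*c^3 + 14*c^2 + 14*c - 30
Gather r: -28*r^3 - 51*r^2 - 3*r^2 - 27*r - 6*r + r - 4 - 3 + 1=-28*r^3 - 54*r^2 - 32*r - 6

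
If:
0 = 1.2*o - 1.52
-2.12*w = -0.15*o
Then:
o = 1.27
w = 0.09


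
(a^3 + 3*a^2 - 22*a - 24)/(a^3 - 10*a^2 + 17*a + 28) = (a + 6)/(a - 7)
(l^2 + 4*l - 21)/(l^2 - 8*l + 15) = (l + 7)/(l - 5)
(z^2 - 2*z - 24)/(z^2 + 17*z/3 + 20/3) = 3*(z - 6)/(3*z + 5)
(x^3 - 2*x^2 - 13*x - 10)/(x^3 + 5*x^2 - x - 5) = (x^2 - 3*x - 10)/(x^2 + 4*x - 5)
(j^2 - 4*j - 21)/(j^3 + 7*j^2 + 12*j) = (j - 7)/(j*(j + 4))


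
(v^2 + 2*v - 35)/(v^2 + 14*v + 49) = (v - 5)/(v + 7)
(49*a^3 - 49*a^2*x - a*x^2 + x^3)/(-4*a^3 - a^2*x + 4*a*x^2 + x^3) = (-49*a^2 + x^2)/(4*a^2 + 5*a*x + x^2)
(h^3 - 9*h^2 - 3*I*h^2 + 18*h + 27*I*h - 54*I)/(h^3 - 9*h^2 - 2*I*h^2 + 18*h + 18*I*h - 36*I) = (h - 3*I)/(h - 2*I)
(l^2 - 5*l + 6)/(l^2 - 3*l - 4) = (-l^2 + 5*l - 6)/(-l^2 + 3*l + 4)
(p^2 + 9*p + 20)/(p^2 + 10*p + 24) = (p + 5)/(p + 6)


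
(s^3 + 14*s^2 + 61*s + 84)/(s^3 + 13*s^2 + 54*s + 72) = (s + 7)/(s + 6)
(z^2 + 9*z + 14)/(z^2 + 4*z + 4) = (z + 7)/(z + 2)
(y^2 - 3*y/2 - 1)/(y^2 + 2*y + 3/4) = 2*(y - 2)/(2*y + 3)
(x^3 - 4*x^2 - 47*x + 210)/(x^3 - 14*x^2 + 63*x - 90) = (x + 7)/(x - 3)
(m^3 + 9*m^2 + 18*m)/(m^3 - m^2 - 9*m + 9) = m*(m + 6)/(m^2 - 4*m + 3)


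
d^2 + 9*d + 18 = (d + 3)*(d + 6)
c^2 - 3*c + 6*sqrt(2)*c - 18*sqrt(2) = (c - 3)*(c + 6*sqrt(2))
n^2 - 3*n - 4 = (n - 4)*(n + 1)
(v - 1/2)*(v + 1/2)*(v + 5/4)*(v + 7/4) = v^4 + 3*v^3 + 31*v^2/16 - 3*v/4 - 35/64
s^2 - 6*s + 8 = (s - 4)*(s - 2)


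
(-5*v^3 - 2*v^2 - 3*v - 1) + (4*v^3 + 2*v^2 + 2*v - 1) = -v^3 - v - 2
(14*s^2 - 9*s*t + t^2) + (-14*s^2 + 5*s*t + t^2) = -4*s*t + 2*t^2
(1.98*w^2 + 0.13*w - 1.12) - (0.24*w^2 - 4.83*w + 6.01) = 1.74*w^2 + 4.96*w - 7.13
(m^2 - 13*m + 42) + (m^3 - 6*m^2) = m^3 - 5*m^2 - 13*m + 42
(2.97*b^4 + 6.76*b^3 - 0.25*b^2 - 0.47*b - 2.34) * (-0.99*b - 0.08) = -2.9403*b^5 - 6.93*b^4 - 0.2933*b^3 + 0.4853*b^2 + 2.3542*b + 0.1872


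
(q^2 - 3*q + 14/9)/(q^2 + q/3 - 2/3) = (q - 7/3)/(q + 1)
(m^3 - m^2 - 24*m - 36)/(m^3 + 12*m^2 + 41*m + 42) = (m - 6)/(m + 7)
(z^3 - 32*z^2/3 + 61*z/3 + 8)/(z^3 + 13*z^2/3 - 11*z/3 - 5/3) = (z^2 - 11*z + 24)/(z^2 + 4*z - 5)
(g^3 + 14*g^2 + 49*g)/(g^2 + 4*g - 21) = g*(g + 7)/(g - 3)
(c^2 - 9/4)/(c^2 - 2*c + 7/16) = 4*(4*c^2 - 9)/(16*c^2 - 32*c + 7)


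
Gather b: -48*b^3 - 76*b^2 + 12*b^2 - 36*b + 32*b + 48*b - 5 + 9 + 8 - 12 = -48*b^3 - 64*b^2 + 44*b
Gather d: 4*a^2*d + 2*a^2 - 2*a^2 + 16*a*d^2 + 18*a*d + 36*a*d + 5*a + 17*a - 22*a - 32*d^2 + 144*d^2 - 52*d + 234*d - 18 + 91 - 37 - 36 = d^2*(16*a + 112) + d*(4*a^2 + 54*a + 182)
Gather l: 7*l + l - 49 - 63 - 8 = 8*l - 120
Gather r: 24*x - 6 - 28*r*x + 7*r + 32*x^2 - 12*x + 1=r*(7 - 28*x) + 32*x^2 + 12*x - 5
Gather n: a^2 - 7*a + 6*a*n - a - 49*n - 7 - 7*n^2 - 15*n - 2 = a^2 - 8*a - 7*n^2 + n*(6*a - 64) - 9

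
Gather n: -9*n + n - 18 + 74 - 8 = 48 - 8*n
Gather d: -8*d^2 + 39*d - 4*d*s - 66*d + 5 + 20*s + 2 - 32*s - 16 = -8*d^2 + d*(-4*s - 27) - 12*s - 9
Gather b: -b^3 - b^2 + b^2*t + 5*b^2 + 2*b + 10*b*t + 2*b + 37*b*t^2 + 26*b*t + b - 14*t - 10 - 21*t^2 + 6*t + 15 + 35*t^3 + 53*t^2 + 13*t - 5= -b^3 + b^2*(t + 4) + b*(37*t^2 + 36*t + 5) + 35*t^3 + 32*t^2 + 5*t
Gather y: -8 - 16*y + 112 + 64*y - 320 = 48*y - 216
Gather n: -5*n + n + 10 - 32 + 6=-4*n - 16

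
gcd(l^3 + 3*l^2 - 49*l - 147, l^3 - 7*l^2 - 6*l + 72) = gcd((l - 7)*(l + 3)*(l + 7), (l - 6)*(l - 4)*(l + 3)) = l + 3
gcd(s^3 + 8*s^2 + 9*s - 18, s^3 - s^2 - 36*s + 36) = s^2 + 5*s - 6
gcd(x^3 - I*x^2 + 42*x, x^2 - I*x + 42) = x^2 - I*x + 42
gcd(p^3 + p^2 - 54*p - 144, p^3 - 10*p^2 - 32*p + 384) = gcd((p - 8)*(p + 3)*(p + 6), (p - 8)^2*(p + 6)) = p^2 - 2*p - 48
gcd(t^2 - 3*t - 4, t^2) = 1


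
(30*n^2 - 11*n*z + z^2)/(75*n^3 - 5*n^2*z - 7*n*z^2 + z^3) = (-6*n + z)/(-15*n^2 - 2*n*z + z^2)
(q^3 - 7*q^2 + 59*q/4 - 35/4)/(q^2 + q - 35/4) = (2*q^2 - 9*q + 7)/(2*q + 7)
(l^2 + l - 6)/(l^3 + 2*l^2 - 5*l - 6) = 1/(l + 1)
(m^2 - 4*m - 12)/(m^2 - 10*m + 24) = (m + 2)/(m - 4)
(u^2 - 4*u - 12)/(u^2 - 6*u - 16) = (u - 6)/(u - 8)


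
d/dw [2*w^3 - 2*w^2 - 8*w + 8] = 6*w^2 - 4*w - 8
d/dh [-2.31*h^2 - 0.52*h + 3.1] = -4.62*h - 0.52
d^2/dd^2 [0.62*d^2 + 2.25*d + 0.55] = 1.24000000000000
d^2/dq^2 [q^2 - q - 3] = 2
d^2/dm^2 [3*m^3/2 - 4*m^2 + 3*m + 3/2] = 9*m - 8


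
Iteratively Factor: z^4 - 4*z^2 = (z)*(z^3 - 4*z) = z*(z + 2)*(z^2 - 2*z) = z^2*(z + 2)*(z - 2)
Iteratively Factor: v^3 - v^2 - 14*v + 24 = (v - 3)*(v^2 + 2*v - 8) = (v - 3)*(v + 4)*(v - 2)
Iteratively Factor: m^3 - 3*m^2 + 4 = (m + 1)*(m^2 - 4*m + 4) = (m - 2)*(m + 1)*(m - 2)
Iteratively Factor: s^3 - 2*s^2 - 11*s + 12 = (s + 3)*(s^2 - 5*s + 4) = (s - 4)*(s + 3)*(s - 1)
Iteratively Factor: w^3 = (w)*(w^2) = w^2*(w)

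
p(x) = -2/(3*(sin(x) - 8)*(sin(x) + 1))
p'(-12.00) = -0.03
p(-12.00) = 0.06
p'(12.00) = -0.29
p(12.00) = 0.17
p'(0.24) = -0.05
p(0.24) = 0.07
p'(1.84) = 0.00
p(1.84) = 0.05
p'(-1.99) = 4.02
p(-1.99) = 0.86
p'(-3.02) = 0.09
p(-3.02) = 0.09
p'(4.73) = -54246.62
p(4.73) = 477.69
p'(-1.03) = -1.87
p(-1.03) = 0.53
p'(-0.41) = -0.19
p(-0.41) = 0.13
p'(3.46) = 0.15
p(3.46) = 0.12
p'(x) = 2*cos(x)/(3*(sin(x) - 8)*(sin(x) + 1)^2) + 2*cos(x)/(3*(sin(x) - 8)^2*(sin(x) + 1))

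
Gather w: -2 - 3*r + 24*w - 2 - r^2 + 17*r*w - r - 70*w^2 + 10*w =-r^2 - 4*r - 70*w^2 + w*(17*r + 34) - 4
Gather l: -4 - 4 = -8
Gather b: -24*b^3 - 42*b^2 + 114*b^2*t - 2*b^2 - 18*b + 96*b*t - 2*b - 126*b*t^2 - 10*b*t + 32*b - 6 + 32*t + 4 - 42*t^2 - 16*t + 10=-24*b^3 + b^2*(114*t - 44) + b*(-126*t^2 + 86*t + 12) - 42*t^2 + 16*t + 8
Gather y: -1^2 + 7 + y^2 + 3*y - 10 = y^2 + 3*y - 4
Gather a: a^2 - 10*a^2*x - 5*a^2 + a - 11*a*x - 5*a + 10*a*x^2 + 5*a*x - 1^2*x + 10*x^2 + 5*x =a^2*(-10*x - 4) + a*(10*x^2 - 6*x - 4) + 10*x^2 + 4*x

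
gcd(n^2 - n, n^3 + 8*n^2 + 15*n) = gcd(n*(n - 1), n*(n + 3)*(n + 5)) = n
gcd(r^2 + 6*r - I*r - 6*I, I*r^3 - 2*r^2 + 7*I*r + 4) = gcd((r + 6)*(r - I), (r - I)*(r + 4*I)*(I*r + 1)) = r - I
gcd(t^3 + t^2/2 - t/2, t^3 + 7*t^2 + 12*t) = t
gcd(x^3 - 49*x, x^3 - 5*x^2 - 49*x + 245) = x^2 - 49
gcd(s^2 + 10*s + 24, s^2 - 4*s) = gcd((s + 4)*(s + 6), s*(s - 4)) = 1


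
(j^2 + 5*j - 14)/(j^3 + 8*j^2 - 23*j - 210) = (j - 2)/(j^2 + j - 30)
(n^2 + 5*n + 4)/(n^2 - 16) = (n + 1)/(n - 4)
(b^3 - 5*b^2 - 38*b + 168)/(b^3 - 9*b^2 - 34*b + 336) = (b - 4)/(b - 8)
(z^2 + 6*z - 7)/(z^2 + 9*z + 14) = (z - 1)/(z + 2)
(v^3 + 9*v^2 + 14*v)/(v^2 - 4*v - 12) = v*(v + 7)/(v - 6)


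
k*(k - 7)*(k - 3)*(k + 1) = k^4 - 9*k^3 + 11*k^2 + 21*k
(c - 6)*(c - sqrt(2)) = c^2 - 6*c - sqrt(2)*c + 6*sqrt(2)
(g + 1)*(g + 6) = g^2 + 7*g + 6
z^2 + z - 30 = (z - 5)*(z + 6)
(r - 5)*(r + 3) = r^2 - 2*r - 15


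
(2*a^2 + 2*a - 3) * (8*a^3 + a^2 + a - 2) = 16*a^5 + 18*a^4 - 20*a^3 - 5*a^2 - 7*a + 6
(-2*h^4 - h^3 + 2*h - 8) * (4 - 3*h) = 6*h^5 - 5*h^4 - 4*h^3 - 6*h^2 + 32*h - 32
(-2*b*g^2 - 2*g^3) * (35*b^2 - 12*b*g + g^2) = -70*b^3*g^2 - 46*b^2*g^3 + 22*b*g^4 - 2*g^5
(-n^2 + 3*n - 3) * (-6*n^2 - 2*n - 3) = 6*n^4 - 16*n^3 + 15*n^2 - 3*n + 9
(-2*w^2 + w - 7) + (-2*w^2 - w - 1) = -4*w^2 - 8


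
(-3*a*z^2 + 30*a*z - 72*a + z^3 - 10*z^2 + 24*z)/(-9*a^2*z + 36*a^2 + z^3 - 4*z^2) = (z - 6)/(3*a + z)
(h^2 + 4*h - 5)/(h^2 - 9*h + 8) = (h + 5)/(h - 8)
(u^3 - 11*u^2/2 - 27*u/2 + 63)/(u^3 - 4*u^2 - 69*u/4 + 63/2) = 2*(u - 3)/(2*u - 3)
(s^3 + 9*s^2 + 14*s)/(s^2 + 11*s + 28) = s*(s + 2)/(s + 4)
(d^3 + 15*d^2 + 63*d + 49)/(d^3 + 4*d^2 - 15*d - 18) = (d^2 + 14*d + 49)/(d^2 + 3*d - 18)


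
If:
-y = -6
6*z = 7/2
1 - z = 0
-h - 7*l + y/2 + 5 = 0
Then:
No Solution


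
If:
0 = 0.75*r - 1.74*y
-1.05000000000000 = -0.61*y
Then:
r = 3.99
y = 1.72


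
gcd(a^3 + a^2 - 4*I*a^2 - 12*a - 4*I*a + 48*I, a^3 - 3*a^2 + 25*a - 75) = a - 3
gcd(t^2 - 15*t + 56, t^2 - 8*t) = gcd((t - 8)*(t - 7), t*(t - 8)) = t - 8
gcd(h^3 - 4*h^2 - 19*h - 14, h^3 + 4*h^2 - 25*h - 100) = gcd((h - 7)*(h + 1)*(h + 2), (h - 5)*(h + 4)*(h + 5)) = 1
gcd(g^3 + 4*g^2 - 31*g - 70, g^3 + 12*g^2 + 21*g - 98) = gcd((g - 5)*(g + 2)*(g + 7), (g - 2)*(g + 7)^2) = g + 7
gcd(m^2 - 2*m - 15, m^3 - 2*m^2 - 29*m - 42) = m + 3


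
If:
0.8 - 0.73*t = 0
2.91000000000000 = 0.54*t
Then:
No Solution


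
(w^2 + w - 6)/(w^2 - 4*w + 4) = (w + 3)/(w - 2)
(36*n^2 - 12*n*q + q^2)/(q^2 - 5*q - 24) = (-36*n^2 + 12*n*q - q^2)/(-q^2 + 5*q + 24)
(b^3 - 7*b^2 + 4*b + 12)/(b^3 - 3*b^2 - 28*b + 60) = (b + 1)/(b + 5)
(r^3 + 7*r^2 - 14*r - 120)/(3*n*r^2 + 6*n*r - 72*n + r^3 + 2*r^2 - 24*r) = (r + 5)/(3*n + r)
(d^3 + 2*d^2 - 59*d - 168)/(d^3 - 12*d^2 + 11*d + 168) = (d + 7)/(d - 7)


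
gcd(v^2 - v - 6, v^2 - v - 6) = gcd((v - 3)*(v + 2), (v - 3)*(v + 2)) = v^2 - v - 6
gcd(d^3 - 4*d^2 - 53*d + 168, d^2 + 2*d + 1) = 1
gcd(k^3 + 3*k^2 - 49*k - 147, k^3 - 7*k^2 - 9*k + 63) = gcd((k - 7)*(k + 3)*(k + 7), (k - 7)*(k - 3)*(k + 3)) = k^2 - 4*k - 21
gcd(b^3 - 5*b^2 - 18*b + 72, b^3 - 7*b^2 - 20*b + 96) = b^2 + b - 12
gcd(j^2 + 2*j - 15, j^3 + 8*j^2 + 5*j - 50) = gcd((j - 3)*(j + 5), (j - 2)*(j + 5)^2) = j + 5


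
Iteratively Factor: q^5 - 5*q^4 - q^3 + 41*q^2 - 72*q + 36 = (q - 1)*(q^4 - 4*q^3 - 5*q^2 + 36*q - 36) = (q - 1)*(q + 3)*(q^3 - 7*q^2 + 16*q - 12) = (q - 2)*(q - 1)*(q + 3)*(q^2 - 5*q + 6) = (q - 3)*(q - 2)*(q - 1)*(q + 3)*(q - 2)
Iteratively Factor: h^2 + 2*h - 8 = (h - 2)*(h + 4)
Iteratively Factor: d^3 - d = (d + 1)*(d^2 - d) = d*(d + 1)*(d - 1)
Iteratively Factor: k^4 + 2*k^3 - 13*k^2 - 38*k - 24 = (k + 3)*(k^3 - k^2 - 10*k - 8) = (k + 1)*(k + 3)*(k^2 - 2*k - 8) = (k + 1)*(k + 2)*(k + 3)*(k - 4)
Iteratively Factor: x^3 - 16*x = (x)*(x^2 - 16) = x*(x - 4)*(x + 4)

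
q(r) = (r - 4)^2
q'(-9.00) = -26.00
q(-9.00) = 169.00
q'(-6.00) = -20.00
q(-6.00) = 100.00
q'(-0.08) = -8.16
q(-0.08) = 16.65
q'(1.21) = -5.58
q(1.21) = 7.78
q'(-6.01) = -20.02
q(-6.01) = 100.20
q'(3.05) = -1.90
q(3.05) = 0.90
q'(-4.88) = -17.76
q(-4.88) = 78.85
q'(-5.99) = -19.98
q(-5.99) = 99.80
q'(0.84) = -6.32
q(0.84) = 9.99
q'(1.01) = -5.98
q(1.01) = 8.94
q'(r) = 2*r - 8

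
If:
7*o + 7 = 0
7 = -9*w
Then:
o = -1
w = -7/9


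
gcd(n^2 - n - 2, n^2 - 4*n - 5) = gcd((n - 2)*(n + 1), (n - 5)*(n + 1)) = n + 1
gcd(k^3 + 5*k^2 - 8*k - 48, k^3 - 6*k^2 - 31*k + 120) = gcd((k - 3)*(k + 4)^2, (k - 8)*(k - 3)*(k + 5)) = k - 3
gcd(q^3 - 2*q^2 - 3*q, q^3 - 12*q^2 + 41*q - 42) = q - 3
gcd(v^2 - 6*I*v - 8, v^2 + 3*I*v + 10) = v - 2*I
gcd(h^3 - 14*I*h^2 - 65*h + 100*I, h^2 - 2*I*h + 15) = h - 5*I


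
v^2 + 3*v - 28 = (v - 4)*(v + 7)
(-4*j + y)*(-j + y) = 4*j^2 - 5*j*y + y^2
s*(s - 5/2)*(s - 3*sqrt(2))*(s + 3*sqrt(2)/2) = s^4 - 5*s^3/2 - 3*sqrt(2)*s^3/2 - 9*s^2 + 15*sqrt(2)*s^2/4 + 45*s/2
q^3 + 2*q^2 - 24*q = q*(q - 4)*(q + 6)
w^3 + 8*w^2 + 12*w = w*(w + 2)*(w + 6)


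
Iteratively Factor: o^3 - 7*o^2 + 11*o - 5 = (o - 1)*(o^2 - 6*o + 5) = (o - 1)^2*(o - 5)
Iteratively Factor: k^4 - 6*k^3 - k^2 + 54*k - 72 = (k + 3)*(k^3 - 9*k^2 + 26*k - 24) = (k - 4)*(k + 3)*(k^2 - 5*k + 6) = (k - 4)*(k - 3)*(k + 3)*(k - 2)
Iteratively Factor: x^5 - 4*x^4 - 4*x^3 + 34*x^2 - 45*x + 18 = (x - 2)*(x^4 - 2*x^3 - 8*x^2 + 18*x - 9) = (x - 3)*(x - 2)*(x^3 + x^2 - 5*x + 3) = (x - 3)*(x - 2)*(x + 3)*(x^2 - 2*x + 1) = (x - 3)*(x - 2)*(x - 1)*(x + 3)*(x - 1)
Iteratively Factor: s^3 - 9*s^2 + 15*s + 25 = (s - 5)*(s^2 - 4*s - 5) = (s - 5)*(s + 1)*(s - 5)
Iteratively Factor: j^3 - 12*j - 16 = (j + 2)*(j^2 - 2*j - 8) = (j + 2)^2*(j - 4)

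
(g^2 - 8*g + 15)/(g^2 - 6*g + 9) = (g - 5)/(g - 3)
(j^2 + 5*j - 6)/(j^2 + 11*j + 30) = (j - 1)/(j + 5)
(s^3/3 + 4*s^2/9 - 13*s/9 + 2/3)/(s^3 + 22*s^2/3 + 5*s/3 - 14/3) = (s^2 + 2*s - 3)/(3*(s^2 + 8*s + 7))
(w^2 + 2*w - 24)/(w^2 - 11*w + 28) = (w + 6)/(w - 7)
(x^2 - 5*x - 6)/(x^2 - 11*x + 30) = (x + 1)/(x - 5)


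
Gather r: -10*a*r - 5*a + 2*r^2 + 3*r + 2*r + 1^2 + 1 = -5*a + 2*r^2 + r*(5 - 10*a) + 2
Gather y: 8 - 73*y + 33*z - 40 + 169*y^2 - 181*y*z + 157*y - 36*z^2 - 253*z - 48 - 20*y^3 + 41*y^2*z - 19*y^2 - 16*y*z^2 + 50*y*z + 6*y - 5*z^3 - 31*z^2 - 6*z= -20*y^3 + y^2*(41*z + 150) + y*(-16*z^2 - 131*z + 90) - 5*z^3 - 67*z^2 - 226*z - 80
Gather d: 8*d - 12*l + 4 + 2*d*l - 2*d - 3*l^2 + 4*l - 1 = d*(2*l + 6) - 3*l^2 - 8*l + 3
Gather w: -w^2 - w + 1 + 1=-w^2 - w + 2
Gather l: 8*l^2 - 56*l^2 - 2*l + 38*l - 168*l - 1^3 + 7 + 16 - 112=-48*l^2 - 132*l - 90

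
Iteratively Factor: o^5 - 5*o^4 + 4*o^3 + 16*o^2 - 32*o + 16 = (o - 2)*(o^4 - 3*o^3 - 2*o^2 + 12*o - 8) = (o - 2)^2*(o^3 - o^2 - 4*o + 4) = (o - 2)^2*(o + 2)*(o^2 - 3*o + 2) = (o - 2)^2*(o - 1)*(o + 2)*(o - 2)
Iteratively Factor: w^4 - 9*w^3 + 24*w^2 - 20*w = (w - 2)*(w^3 - 7*w^2 + 10*w) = (w - 5)*(w - 2)*(w^2 - 2*w) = (w - 5)*(w - 2)^2*(w)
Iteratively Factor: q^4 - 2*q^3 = (q)*(q^3 - 2*q^2) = q*(q - 2)*(q^2) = q^2*(q - 2)*(q)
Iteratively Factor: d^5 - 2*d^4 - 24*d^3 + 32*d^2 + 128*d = (d - 4)*(d^4 + 2*d^3 - 16*d^2 - 32*d) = (d - 4)*(d + 2)*(d^3 - 16*d) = (d - 4)^2*(d + 2)*(d^2 + 4*d) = d*(d - 4)^2*(d + 2)*(d + 4)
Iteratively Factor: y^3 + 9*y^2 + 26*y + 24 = (y + 2)*(y^2 + 7*y + 12) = (y + 2)*(y + 3)*(y + 4)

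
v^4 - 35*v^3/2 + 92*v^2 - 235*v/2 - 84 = (v - 8)*(v - 7)*(v - 3)*(v + 1/2)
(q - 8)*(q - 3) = q^2 - 11*q + 24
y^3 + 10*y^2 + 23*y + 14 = (y + 1)*(y + 2)*(y + 7)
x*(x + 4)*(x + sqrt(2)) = x^3 + sqrt(2)*x^2 + 4*x^2 + 4*sqrt(2)*x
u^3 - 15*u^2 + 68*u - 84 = (u - 7)*(u - 6)*(u - 2)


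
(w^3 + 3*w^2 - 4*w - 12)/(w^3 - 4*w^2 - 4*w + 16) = (w + 3)/(w - 4)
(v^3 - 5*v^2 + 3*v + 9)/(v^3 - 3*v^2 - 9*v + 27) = (v + 1)/(v + 3)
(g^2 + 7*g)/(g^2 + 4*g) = (g + 7)/(g + 4)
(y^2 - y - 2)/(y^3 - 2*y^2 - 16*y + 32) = (y + 1)/(y^2 - 16)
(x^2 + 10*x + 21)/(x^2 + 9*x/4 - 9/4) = 4*(x + 7)/(4*x - 3)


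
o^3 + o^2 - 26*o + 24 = (o - 4)*(o - 1)*(o + 6)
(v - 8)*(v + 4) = v^2 - 4*v - 32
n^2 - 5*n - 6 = (n - 6)*(n + 1)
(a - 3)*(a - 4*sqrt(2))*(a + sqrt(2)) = a^3 - 3*sqrt(2)*a^2 - 3*a^2 - 8*a + 9*sqrt(2)*a + 24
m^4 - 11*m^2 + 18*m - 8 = (m - 2)*(m - 1)^2*(m + 4)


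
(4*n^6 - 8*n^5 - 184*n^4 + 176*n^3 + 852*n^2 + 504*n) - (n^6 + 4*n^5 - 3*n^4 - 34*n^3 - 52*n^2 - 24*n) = 3*n^6 - 12*n^5 - 181*n^4 + 210*n^3 + 904*n^2 + 528*n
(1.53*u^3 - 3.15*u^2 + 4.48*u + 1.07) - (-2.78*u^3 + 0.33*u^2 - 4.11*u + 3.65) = 4.31*u^3 - 3.48*u^2 + 8.59*u - 2.58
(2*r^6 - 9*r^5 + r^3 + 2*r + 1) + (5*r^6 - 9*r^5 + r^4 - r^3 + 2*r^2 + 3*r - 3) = 7*r^6 - 18*r^5 + r^4 + 2*r^2 + 5*r - 2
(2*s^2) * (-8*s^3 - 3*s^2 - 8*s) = -16*s^5 - 6*s^4 - 16*s^3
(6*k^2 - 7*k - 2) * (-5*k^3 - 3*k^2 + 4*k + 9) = -30*k^5 + 17*k^4 + 55*k^3 + 32*k^2 - 71*k - 18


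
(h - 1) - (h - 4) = 3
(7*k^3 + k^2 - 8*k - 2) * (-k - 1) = -7*k^4 - 8*k^3 + 7*k^2 + 10*k + 2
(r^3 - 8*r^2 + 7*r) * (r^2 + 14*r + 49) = r^5 + 6*r^4 - 56*r^3 - 294*r^2 + 343*r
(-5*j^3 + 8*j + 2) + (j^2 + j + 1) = -5*j^3 + j^2 + 9*j + 3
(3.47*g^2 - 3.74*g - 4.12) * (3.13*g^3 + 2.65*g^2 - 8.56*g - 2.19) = 10.8611*g^5 - 2.5107*g^4 - 52.5098*g^3 + 13.4971*g^2 + 43.4578*g + 9.0228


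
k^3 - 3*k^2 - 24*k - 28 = (k - 7)*(k + 2)^2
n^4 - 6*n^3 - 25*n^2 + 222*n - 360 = (n - 5)*(n - 4)*(n - 3)*(n + 6)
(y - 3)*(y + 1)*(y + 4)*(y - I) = y^4 + 2*y^3 - I*y^3 - 11*y^2 - 2*I*y^2 - 12*y + 11*I*y + 12*I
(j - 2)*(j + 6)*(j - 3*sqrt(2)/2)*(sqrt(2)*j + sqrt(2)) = sqrt(2)*j^4 - 3*j^3 + 5*sqrt(2)*j^3 - 15*j^2 - 8*sqrt(2)*j^2 - 12*sqrt(2)*j + 24*j + 36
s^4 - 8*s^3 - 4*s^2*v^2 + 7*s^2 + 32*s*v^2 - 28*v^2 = (s - 7)*(s - 1)*(s - 2*v)*(s + 2*v)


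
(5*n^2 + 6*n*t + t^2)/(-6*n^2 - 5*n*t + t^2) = (5*n + t)/(-6*n + t)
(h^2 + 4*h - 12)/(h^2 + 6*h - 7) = (h^2 + 4*h - 12)/(h^2 + 6*h - 7)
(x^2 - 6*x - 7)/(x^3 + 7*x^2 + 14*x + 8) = (x - 7)/(x^2 + 6*x + 8)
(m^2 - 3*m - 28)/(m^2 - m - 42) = (m + 4)/(m + 6)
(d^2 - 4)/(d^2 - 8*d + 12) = (d + 2)/(d - 6)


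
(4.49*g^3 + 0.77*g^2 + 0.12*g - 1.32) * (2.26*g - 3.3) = 10.1474*g^4 - 13.0768*g^3 - 2.2698*g^2 - 3.3792*g + 4.356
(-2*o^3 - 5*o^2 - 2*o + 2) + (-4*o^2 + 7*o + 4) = -2*o^3 - 9*o^2 + 5*o + 6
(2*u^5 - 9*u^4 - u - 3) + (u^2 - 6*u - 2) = 2*u^5 - 9*u^4 + u^2 - 7*u - 5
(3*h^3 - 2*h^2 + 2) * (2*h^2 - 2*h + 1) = 6*h^5 - 10*h^4 + 7*h^3 + 2*h^2 - 4*h + 2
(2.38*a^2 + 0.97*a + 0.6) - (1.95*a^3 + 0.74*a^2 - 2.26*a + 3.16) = -1.95*a^3 + 1.64*a^2 + 3.23*a - 2.56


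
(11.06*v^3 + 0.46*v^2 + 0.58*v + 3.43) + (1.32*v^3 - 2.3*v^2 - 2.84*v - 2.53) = 12.38*v^3 - 1.84*v^2 - 2.26*v + 0.9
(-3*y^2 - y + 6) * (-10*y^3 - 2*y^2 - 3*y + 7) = 30*y^5 + 16*y^4 - 49*y^3 - 30*y^2 - 25*y + 42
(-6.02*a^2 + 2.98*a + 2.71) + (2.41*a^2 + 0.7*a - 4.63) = -3.61*a^2 + 3.68*a - 1.92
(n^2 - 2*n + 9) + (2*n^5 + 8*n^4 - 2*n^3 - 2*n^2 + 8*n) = 2*n^5 + 8*n^4 - 2*n^3 - n^2 + 6*n + 9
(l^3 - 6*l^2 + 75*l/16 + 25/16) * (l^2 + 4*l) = l^5 - 2*l^4 - 309*l^3/16 + 325*l^2/16 + 25*l/4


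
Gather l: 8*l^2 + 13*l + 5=8*l^2 + 13*l + 5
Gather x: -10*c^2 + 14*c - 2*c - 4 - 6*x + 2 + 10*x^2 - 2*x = -10*c^2 + 12*c + 10*x^2 - 8*x - 2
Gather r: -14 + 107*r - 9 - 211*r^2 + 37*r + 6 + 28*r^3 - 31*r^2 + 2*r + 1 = 28*r^3 - 242*r^2 + 146*r - 16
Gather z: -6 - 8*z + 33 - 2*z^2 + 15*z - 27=-2*z^2 + 7*z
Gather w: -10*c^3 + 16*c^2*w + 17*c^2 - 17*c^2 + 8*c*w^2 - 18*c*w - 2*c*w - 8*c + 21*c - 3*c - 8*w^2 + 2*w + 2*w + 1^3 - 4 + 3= -10*c^3 + 10*c + w^2*(8*c - 8) + w*(16*c^2 - 20*c + 4)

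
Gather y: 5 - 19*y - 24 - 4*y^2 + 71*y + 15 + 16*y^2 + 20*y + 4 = 12*y^2 + 72*y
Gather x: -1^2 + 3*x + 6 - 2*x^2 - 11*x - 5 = -2*x^2 - 8*x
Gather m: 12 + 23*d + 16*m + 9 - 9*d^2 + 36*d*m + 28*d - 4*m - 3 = -9*d^2 + 51*d + m*(36*d + 12) + 18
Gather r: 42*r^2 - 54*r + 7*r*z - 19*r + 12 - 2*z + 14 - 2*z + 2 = 42*r^2 + r*(7*z - 73) - 4*z + 28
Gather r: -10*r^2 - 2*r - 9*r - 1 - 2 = -10*r^2 - 11*r - 3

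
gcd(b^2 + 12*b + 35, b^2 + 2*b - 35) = b + 7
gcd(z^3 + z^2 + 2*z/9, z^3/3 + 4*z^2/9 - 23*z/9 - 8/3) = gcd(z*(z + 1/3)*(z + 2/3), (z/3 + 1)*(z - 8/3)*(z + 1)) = 1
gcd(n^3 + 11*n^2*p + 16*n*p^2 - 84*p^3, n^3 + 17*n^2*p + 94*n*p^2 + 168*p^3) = n^2 + 13*n*p + 42*p^2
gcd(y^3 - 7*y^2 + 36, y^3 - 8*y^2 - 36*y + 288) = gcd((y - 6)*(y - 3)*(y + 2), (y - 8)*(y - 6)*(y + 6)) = y - 6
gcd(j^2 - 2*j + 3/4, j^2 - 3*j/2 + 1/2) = j - 1/2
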